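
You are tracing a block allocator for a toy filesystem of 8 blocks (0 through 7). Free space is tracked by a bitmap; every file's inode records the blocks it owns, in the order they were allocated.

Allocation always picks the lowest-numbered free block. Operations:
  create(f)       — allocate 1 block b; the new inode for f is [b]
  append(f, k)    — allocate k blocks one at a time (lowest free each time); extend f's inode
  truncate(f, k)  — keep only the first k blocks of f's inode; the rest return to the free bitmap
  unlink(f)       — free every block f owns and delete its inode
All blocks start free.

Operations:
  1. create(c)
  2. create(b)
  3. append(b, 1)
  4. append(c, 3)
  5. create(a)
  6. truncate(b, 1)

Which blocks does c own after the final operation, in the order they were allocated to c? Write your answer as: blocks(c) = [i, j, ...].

blocks(c) = [0, 3, 4, 5]

create(c): bitmap=F....... | c=[0]
create(b): bitmap=FF...... | b=[1] c=[0]
append(b, 1): bitmap=FFF..... | b=[1, 2] c=[0]
append(c, 3): bitmap=FFFFFF.. | b=[1, 2] c=[0, 3, 4, 5]
create(a): bitmap=FFFFFFF. | a=[6] b=[1, 2] c=[0, 3, 4, 5]
truncate(b, 1): bitmap=FF.FFFF. | a=[6] b=[1] c=[0, 3, 4, 5]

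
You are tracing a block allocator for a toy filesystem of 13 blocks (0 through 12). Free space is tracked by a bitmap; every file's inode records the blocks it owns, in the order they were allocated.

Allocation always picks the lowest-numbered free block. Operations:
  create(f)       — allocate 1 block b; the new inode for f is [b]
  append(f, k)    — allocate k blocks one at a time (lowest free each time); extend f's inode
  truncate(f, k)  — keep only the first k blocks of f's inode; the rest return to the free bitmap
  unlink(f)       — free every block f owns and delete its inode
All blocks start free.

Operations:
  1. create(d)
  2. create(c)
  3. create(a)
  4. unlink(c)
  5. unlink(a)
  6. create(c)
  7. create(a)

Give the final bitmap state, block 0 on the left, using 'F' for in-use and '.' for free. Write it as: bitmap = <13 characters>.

[1] create(d) — d=0 (map F............)
[2] create(c) — c=1 d=0 (map FF...........)
[3] create(a) — a=2 c=1 d=0 (map FFF..........)
[4] unlink(c) — a=2 d=0 (map F.F..........)
[5] unlink(a) — d=0 (map F............)
[6] create(c) — c=1 d=0 (map FF...........)
[7] create(a) — a=2 c=1 d=0 (map FFF..........)

bitmap = FFF..........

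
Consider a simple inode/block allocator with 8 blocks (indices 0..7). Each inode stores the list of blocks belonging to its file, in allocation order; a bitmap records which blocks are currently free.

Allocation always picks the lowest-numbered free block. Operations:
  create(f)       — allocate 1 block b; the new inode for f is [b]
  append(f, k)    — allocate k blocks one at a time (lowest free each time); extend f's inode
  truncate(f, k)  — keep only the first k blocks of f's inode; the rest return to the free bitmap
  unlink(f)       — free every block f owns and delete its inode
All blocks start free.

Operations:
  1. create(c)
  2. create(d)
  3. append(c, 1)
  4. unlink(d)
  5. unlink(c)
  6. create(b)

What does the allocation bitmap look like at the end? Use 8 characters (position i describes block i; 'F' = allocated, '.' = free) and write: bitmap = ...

  1. create(c)  ⇒  F.......  {c→[0]}
  2. create(d)  ⇒  FF......  {c→[0]; d→[1]}
  3. append(c, 1)  ⇒  FFF.....  {c→[0, 2]; d→[1]}
  4. unlink(d)  ⇒  F.F.....  {c→[0, 2]}
  5. unlink(c)  ⇒  ........  {}
  6. create(b)  ⇒  F.......  {b→[0]}

bitmap = F.......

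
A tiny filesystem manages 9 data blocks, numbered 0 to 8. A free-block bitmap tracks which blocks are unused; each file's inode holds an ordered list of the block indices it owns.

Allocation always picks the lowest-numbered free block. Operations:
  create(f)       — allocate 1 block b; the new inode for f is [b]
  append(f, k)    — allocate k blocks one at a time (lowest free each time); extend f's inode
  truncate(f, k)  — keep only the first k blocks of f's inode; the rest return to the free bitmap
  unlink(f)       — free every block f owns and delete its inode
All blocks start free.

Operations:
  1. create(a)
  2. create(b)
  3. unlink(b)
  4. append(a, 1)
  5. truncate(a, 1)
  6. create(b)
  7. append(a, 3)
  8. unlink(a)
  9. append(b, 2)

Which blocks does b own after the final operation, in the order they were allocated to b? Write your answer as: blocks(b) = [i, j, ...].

blocks(b) = [1, 0, 2]

create(a): bitmap=F........ | a=[0]
create(b): bitmap=FF....... | a=[0] b=[1]
unlink(b): bitmap=F........ | a=[0]
append(a, 1): bitmap=FF....... | a=[0, 1]
truncate(a, 1): bitmap=F........ | a=[0]
create(b): bitmap=FF....... | a=[0] b=[1]
append(a, 3): bitmap=FFFFF.... | a=[0, 2, 3, 4] b=[1]
unlink(a): bitmap=.F....... | b=[1]
append(b, 2): bitmap=FFF...... | b=[1, 0, 2]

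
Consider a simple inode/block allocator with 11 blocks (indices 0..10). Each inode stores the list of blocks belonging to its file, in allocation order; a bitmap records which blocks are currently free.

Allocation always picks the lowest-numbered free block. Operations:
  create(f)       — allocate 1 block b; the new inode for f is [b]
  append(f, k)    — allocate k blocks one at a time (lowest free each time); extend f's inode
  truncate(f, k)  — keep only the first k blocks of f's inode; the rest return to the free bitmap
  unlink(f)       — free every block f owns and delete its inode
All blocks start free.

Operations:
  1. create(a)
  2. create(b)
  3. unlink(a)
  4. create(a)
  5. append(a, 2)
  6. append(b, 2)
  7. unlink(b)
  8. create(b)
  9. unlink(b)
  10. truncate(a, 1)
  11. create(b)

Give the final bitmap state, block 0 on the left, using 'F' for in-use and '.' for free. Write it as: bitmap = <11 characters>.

  1. create(a)  ⇒  F..........  {a→[0]}
  2. create(b)  ⇒  FF.........  {a→[0]; b→[1]}
  3. unlink(a)  ⇒  .F.........  {b→[1]}
  4. create(a)  ⇒  FF.........  {a→[0]; b→[1]}
  5. append(a, 2)  ⇒  FFFF.......  {a→[0, 2, 3]; b→[1]}
  6. append(b, 2)  ⇒  FFFFFF.....  {a→[0, 2, 3]; b→[1, 4, 5]}
  7. unlink(b)  ⇒  F.FF.......  {a→[0, 2, 3]}
  8. create(b)  ⇒  FFFF.......  {a→[0, 2, 3]; b→[1]}
  9. unlink(b)  ⇒  F.FF.......  {a→[0, 2, 3]}
  10. truncate(a, 1)  ⇒  F..........  {a→[0]}
  11. create(b)  ⇒  FF.........  {a→[0]; b→[1]}

bitmap = FF.........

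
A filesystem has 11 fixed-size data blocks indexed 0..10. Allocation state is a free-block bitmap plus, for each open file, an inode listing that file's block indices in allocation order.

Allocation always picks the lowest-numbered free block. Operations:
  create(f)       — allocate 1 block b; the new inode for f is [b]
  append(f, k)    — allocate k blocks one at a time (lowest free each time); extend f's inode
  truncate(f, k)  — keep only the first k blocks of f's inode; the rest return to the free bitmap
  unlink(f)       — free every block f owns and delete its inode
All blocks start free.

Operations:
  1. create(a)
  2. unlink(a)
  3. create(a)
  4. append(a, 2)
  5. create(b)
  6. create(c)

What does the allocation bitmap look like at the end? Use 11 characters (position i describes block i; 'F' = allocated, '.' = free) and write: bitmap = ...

bitmap = FFFFF......

after create(a) → a:[0]  free=[F..........]
after unlink(a) →   free=[...........]
after create(a) → a:[0]  free=[F..........]
after append(a, 2) → a:[0, 1, 2]  free=[FFF........]
after create(b) → a:[0, 1, 2], b:[3]  free=[FFFF.......]
after create(c) → a:[0, 1, 2], b:[3], c:[4]  free=[FFFFF......]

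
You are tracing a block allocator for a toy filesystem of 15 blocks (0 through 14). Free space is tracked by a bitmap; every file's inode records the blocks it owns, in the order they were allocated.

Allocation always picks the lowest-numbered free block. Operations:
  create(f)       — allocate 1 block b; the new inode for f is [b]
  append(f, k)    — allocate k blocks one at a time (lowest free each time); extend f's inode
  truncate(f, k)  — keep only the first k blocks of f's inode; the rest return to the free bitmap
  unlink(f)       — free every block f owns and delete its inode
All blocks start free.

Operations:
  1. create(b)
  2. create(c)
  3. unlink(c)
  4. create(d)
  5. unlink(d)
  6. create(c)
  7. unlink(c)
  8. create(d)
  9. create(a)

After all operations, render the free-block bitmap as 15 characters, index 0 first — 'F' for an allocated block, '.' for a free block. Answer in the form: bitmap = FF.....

  1. create(b)  ⇒  F..............  {b→[0]}
  2. create(c)  ⇒  FF.............  {b→[0]; c→[1]}
  3. unlink(c)  ⇒  F..............  {b→[0]}
  4. create(d)  ⇒  FF.............  {b→[0]; d→[1]}
  5. unlink(d)  ⇒  F..............  {b→[0]}
  6. create(c)  ⇒  FF.............  {b→[0]; c→[1]}
  7. unlink(c)  ⇒  F..............  {b→[0]}
  8. create(d)  ⇒  FF.............  {b→[0]; d→[1]}
  9. create(a)  ⇒  FFF............  {a→[2]; b→[0]; d→[1]}

bitmap = FFF............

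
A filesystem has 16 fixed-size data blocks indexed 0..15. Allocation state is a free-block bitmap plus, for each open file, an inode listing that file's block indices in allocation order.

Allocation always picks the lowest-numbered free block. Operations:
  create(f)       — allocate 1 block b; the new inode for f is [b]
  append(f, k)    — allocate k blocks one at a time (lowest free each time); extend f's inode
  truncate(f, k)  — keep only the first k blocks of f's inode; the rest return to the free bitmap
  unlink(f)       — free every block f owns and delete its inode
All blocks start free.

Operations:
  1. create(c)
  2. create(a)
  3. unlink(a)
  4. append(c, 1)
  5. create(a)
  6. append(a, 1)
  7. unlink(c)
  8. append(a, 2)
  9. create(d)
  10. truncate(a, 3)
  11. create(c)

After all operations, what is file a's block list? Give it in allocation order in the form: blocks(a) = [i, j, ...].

blocks(a) = [2, 3, 0]

after create(c) → c:[0]  free=[F...............]
after create(a) → a:[1], c:[0]  free=[FF..............]
after unlink(a) → c:[0]  free=[F...............]
after append(c, 1) → c:[0, 1]  free=[FF..............]
after create(a) → a:[2], c:[0, 1]  free=[FFF.............]
after append(a, 1) → a:[2, 3], c:[0, 1]  free=[FFFF............]
after unlink(c) → a:[2, 3]  free=[..FF............]
after append(a, 2) → a:[2, 3, 0, 1]  free=[FFFF............]
after create(d) → a:[2, 3, 0, 1], d:[4]  free=[FFFFF...........]
after truncate(a, 3) → a:[2, 3, 0], d:[4]  free=[F.FFF...........]
after create(c) → a:[2, 3, 0], c:[1], d:[4]  free=[FFFFF...........]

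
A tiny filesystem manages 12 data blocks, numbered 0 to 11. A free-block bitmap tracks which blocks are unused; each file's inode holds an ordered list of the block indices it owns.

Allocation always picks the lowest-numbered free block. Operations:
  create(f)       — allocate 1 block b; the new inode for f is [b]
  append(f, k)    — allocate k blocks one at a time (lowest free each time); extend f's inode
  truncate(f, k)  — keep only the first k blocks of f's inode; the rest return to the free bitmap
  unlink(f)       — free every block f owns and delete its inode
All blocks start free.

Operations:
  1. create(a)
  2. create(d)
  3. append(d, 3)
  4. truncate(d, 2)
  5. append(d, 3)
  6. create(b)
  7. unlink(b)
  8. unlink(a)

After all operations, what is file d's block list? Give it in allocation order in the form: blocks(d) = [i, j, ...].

blocks(d) = [1, 2, 3, 4, 5]

create(a): bitmap=F........... | a=[0]
create(d): bitmap=FF.......... | a=[0] d=[1]
append(d, 3): bitmap=FFFFF....... | a=[0] d=[1, 2, 3, 4]
truncate(d, 2): bitmap=FFF......... | a=[0] d=[1, 2]
append(d, 3): bitmap=FFFFFF...... | a=[0] d=[1, 2, 3, 4, 5]
create(b): bitmap=FFFFFFF..... | a=[0] b=[6] d=[1, 2, 3, 4, 5]
unlink(b): bitmap=FFFFFF...... | a=[0] d=[1, 2, 3, 4, 5]
unlink(a): bitmap=.FFFFF...... | d=[1, 2, 3, 4, 5]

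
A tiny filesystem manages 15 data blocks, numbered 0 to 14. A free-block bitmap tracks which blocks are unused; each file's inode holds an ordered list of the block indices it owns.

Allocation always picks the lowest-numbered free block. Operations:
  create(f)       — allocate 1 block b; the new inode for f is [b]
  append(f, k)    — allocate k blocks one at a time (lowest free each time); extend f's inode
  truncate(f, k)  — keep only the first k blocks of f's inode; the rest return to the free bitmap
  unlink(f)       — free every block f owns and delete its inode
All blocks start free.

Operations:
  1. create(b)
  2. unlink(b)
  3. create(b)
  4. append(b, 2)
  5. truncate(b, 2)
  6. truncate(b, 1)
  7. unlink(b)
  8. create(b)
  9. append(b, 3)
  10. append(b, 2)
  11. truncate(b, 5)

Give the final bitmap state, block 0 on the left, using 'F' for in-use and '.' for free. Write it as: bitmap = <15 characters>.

bitmap = FFFFF..........

[1] create(b) — b=0 (map F..............)
[2] unlink(b) —  (map ...............)
[3] create(b) — b=0 (map F..............)
[4] append(b, 2) — b=0,1,2 (map FFF............)
[5] truncate(b, 2) — b=0,1 (map FF.............)
[6] truncate(b, 1) — b=0 (map F..............)
[7] unlink(b) —  (map ...............)
[8] create(b) — b=0 (map F..............)
[9] append(b, 3) — b=0,1,2,3 (map FFFF...........)
[10] append(b, 2) — b=0,1,2,3,4,5 (map FFFFFF.........)
[11] truncate(b, 5) — b=0,1,2,3,4 (map FFFFF..........)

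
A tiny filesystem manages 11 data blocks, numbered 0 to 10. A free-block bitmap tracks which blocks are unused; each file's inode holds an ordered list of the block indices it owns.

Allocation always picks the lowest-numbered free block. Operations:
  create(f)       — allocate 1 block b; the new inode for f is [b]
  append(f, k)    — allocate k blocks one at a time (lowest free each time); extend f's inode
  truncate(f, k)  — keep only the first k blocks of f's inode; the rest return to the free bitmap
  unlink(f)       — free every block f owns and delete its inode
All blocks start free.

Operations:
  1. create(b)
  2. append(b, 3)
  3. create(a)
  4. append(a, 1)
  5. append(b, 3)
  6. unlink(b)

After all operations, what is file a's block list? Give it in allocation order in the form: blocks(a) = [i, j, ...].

blocks(a) = [4, 5]

after create(b) → b:[0]  free=[F..........]
after append(b, 3) → b:[0, 1, 2, 3]  free=[FFFF.......]
after create(a) → a:[4], b:[0, 1, 2, 3]  free=[FFFFF......]
after append(a, 1) → a:[4, 5], b:[0, 1, 2, 3]  free=[FFFFFF.....]
after append(b, 3) → a:[4, 5], b:[0, 1, 2, 3, 6, 7, 8]  free=[FFFFFFFFF..]
after unlink(b) → a:[4, 5]  free=[....FF.....]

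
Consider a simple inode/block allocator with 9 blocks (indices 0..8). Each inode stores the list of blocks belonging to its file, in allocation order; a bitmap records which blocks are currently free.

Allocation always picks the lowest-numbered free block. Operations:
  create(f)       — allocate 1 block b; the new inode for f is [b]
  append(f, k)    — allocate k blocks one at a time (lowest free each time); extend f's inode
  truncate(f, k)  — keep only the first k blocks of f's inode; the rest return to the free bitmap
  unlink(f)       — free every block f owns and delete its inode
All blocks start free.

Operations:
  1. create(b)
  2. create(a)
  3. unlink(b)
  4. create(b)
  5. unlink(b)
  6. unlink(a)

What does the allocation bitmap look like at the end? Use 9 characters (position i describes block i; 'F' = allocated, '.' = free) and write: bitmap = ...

  1. create(b)  ⇒  F........  {b→[0]}
  2. create(a)  ⇒  FF.......  {a→[1]; b→[0]}
  3. unlink(b)  ⇒  .F.......  {a→[1]}
  4. create(b)  ⇒  FF.......  {a→[1]; b→[0]}
  5. unlink(b)  ⇒  .F.......  {a→[1]}
  6. unlink(a)  ⇒  .........  {}

bitmap = .........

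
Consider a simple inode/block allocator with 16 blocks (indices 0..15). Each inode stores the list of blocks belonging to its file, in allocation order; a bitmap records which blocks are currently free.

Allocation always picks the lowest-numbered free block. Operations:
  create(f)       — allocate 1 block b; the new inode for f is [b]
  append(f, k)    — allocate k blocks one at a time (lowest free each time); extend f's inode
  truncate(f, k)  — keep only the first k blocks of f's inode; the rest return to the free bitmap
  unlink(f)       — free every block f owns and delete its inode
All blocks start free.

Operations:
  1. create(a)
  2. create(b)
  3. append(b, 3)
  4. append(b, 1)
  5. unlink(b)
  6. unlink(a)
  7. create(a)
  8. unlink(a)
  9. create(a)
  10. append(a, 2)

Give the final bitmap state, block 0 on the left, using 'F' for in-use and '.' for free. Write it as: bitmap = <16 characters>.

[1] create(a) — a=0 (map F...............)
[2] create(b) — a=0 b=1 (map FF..............)
[3] append(b, 3) — a=0 b=1,2,3,4 (map FFFFF...........)
[4] append(b, 1) — a=0 b=1,2,3,4,5 (map FFFFFF..........)
[5] unlink(b) — a=0 (map F...............)
[6] unlink(a) —  (map ................)
[7] create(a) — a=0 (map F...............)
[8] unlink(a) —  (map ................)
[9] create(a) — a=0 (map F...............)
[10] append(a, 2) — a=0,1,2 (map FFF.............)

bitmap = FFF.............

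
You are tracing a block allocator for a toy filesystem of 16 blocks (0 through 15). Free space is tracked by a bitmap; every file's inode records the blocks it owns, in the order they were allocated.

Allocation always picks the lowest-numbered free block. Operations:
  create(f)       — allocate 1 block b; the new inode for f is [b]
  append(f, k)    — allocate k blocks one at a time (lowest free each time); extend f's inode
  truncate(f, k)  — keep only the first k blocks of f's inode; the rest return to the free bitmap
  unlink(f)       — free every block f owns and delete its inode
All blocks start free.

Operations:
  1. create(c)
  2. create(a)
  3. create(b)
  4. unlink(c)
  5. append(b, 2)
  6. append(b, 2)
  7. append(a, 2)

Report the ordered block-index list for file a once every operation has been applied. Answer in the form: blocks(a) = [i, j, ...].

blocks(a) = [1, 6, 7]

  1. create(c)  ⇒  F...............  {c→[0]}
  2. create(a)  ⇒  FF..............  {a→[1]; c→[0]}
  3. create(b)  ⇒  FFF.............  {a→[1]; b→[2]; c→[0]}
  4. unlink(c)  ⇒  .FF.............  {a→[1]; b→[2]}
  5. append(b, 2)  ⇒  FFFF............  {a→[1]; b→[2, 0, 3]}
  6. append(b, 2)  ⇒  FFFFFF..........  {a→[1]; b→[2, 0, 3, 4, 5]}
  7. append(a, 2)  ⇒  FFFFFFFF........  {a→[1, 6, 7]; b→[2, 0, 3, 4, 5]}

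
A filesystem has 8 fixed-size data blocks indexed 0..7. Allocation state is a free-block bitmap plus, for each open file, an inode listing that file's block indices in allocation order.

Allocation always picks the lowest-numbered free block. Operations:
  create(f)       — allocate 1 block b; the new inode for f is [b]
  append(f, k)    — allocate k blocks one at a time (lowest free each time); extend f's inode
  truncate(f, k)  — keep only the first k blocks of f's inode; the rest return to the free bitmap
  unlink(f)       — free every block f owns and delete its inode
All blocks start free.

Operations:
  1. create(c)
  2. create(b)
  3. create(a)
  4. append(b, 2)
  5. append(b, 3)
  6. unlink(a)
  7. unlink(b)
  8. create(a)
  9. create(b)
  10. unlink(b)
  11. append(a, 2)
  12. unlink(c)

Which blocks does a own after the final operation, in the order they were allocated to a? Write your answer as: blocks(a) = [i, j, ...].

  1. create(c)  ⇒  F.......  {c→[0]}
  2. create(b)  ⇒  FF......  {b→[1]; c→[0]}
  3. create(a)  ⇒  FFF.....  {a→[2]; b→[1]; c→[0]}
  4. append(b, 2)  ⇒  FFFFF...  {a→[2]; b→[1, 3, 4]; c→[0]}
  5. append(b, 3)  ⇒  FFFFFFFF  {a→[2]; b→[1, 3, 4, 5, 6, 7]; c→[0]}
  6. unlink(a)  ⇒  FF.FFFFF  {b→[1, 3, 4, 5, 6, 7]; c→[0]}
  7. unlink(b)  ⇒  F.......  {c→[0]}
  8. create(a)  ⇒  FF......  {a→[1]; c→[0]}
  9. create(b)  ⇒  FFF.....  {a→[1]; b→[2]; c→[0]}
  10. unlink(b)  ⇒  FF......  {a→[1]; c→[0]}
  11. append(a, 2)  ⇒  FFFF....  {a→[1, 2, 3]; c→[0]}
  12. unlink(c)  ⇒  .FFF....  {a→[1, 2, 3]}

blocks(a) = [1, 2, 3]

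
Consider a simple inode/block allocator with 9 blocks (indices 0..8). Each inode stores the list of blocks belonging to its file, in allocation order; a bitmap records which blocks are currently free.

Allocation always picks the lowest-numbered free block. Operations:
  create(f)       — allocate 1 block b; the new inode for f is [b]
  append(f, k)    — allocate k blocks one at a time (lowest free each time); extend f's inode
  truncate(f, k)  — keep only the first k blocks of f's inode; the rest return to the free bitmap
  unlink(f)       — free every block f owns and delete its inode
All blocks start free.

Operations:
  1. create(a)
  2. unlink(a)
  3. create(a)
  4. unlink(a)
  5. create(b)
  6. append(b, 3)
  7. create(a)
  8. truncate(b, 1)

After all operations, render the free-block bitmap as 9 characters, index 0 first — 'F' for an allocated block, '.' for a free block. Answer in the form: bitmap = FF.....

bitmap = F...F....

[1] create(a) — a=0 (map F........)
[2] unlink(a) —  (map .........)
[3] create(a) — a=0 (map F........)
[4] unlink(a) —  (map .........)
[5] create(b) — b=0 (map F........)
[6] append(b, 3) — b=0,1,2,3 (map FFFF.....)
[7] create(a) — a=4 b=0,1,2,3 (map FFFFF....)
[8] truncate(b, 1) — a=4 b=0 (map F...F....)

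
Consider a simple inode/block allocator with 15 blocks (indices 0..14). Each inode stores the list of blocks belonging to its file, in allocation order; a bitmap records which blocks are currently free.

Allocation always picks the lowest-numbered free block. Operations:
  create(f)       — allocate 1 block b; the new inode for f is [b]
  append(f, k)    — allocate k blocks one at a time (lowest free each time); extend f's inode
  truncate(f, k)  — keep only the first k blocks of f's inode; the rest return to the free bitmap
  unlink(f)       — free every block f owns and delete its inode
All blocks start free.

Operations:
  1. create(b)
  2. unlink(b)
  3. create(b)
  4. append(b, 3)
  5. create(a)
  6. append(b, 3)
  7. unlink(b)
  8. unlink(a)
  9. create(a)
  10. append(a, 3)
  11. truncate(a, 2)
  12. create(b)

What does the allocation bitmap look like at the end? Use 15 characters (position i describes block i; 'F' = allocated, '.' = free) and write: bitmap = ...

create(b): bitmap=F.............. | b=[0]
unlink(b): bitmap=............... | 
create(b): bitmap=F.............. | b=[0]
append(b, 3): bitmap=FFFF........... | b=[0, 1, 2, 3]
create(a): bitmap=FFFFF.......... | a=[4] b=[0, 1, 2, 3]
append(b, 3): bitmap=FFFFFFFF....... | a=[4] b=[0, 1, 2, 3, 5, 6, 7]
unlink(b): bitmap=....F.......... | a=[4]
unlink(a): bitmap=............... | 
create(a): bitmap=F.............. | a=[0]
append(a, 3): bitmap=FFFF........... | a=[0, 1, 2, 3]
truncate(a, 2): bitmap=FF............. | a=[0, 1]
create(b): bitmap=FFF............ | a=[0, 1] b=[2]

bitmap = FFF............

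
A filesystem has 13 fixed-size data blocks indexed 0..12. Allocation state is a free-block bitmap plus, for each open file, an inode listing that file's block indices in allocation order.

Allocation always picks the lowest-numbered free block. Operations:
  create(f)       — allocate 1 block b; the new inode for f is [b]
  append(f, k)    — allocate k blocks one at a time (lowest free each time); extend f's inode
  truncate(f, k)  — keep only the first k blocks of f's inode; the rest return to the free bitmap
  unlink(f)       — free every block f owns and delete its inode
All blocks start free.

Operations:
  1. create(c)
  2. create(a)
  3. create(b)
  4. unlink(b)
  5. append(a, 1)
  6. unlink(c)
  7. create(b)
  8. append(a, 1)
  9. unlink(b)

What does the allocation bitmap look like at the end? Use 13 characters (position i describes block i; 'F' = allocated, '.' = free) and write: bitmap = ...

  1. create(c)  ⇒  F............  {c→[0]}
  2. create(a)  ⇒  FF...........  {a→[1]; c→[0]}
  3. create(b)  ⇒  FFF..........  {a→[1]; b→[2]; c→[0]}
  4. unlink(b)  ⇒  FF...........  {a→[1]; c→[0]}
  5. append(a, 1)  ⇒  FFF..........  {a→[1, 2]; c→[0]}
  6. unlink(c)  ⇒  .FF..........  {a→[1, 2]}
  7. create(b)  ⇒  FFF..........  {a→[1, 2]; b→[0]}
  8. append(a, 1)  ⇒  FFFF.........  {a→[1, 2, 3]; b→[0]}
  9. unlink(b)  ⇒  .FFF.........  {a→[1, 2, 3]}

bitmap = .FFF.........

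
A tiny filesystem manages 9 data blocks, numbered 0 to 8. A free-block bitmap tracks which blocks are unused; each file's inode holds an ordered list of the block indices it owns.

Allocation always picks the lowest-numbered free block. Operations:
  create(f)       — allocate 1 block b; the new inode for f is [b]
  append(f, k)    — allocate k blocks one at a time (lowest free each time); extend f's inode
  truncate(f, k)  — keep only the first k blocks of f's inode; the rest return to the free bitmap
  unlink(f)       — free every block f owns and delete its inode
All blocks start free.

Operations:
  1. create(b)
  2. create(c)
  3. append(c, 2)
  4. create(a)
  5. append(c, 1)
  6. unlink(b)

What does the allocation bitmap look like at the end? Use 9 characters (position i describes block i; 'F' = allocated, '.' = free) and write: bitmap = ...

  1. create(b)  ⇒  F........  {b→[0]}
  2. create(c)  ⇒  FF.......  {b→[0]; c→[1]}
  3. append(c, 2)  ⇒  FFFF.....  {b→[0]; c→[1, 2, 3]}
  4. create(a)  ⇒  FFFFF....  {a→[4]; b→[0]; c→[1, 2, 3]}
  5. append(c, 1)  ⇒  FFFFFF...  {a→[4]; b→[0]; c→[1, 2, 3, 5]}
  6. unlink(b)  ⇒  .FFFFF...  {a→[4]; c→[1, 2, 3, 5]}

bitmap = .FFFFF...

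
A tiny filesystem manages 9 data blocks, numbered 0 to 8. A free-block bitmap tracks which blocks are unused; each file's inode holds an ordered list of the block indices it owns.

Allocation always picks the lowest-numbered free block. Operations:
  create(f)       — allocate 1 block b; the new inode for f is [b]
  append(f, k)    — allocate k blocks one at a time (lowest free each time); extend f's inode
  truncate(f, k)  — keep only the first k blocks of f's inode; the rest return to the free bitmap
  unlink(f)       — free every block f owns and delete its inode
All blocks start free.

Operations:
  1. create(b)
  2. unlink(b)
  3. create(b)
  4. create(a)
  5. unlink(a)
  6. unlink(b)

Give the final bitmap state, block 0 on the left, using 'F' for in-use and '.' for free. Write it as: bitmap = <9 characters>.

bitmap = .........

create(b): bitmap=F........ | b=[0]
unlink(b): bitmap=......... | 
create(b): bitmap=F........ | b=[0]
create(a): bitmap=FF....... | a=[1] b=[0]
unlink(a): bitmap=F........ | b=[0]
unlink(b): bitmap=......... | 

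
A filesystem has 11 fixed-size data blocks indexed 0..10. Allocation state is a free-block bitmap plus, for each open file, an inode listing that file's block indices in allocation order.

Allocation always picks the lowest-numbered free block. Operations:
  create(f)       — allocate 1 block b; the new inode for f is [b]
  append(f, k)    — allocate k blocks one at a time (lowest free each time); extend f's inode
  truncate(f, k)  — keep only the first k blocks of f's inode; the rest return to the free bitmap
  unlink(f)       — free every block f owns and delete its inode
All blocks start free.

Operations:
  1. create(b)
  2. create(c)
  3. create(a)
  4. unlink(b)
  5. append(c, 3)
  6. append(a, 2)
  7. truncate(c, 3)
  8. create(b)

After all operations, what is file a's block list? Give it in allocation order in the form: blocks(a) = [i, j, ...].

[1] create(b) — b=0 (map F..........)
[2] create(c) — b=0 c=1 (map FF.........)
[3] create(a) — a=2 b=0 c=1 (map FFF........)
[4] unlink(b) — a=2 c=1 (map .FF........)
[5] append(c, 3) — a=2 c=1,0,3,4 (map FFFFF......)
[6] append(a, 2) — a=2,5,6 c=1,0,3,4 (map FFFFFFF....)
[7] truncate(c, 3) — a=2,5,6 c=1,0,3 (map FFFF.FF....)
[8] create(b) — a=2,5,6 b=4 c=1,0,3 (map FFFFFFF....)

blocks(a) = [2, 5, 6]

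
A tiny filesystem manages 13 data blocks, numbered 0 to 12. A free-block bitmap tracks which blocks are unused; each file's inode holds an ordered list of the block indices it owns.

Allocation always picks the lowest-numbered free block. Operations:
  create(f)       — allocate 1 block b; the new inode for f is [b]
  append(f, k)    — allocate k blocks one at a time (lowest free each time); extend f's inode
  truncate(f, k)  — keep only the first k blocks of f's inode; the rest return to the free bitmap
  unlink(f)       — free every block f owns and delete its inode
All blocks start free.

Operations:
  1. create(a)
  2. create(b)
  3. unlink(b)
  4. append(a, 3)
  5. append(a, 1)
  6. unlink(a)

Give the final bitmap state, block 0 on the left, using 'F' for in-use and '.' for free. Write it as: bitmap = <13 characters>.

bitmap = .............

  1. create(a)  ⇒  F............  {a→[0]}
  2. create(b)  ⇒  FF...........  {a→[0]; b→[1]}
  3. unlink(b)  ⇒  F............  {a→[0]}
  4. append(a, 3)  ⇒  FFFF.........  {a→[0, 1, 2, 3]}
  5. append(a, 1)  ⇒  FFFFF........  {a→[0, 1, 2, 3, 4]}
  6. unlink(a)  ⇒  .............  {}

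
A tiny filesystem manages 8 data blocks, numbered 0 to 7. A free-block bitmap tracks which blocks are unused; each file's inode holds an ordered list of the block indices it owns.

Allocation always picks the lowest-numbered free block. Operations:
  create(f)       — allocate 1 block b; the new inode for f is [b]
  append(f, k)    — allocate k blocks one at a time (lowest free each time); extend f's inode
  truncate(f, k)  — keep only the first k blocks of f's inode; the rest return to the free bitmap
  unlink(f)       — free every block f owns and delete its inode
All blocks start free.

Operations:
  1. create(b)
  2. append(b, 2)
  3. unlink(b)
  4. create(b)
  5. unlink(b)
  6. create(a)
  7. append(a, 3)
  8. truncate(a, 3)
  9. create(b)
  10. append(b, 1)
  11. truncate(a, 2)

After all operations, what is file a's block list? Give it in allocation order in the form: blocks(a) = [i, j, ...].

  1. create(b)  ⇒  F.......  {b→[0]}
  2. append(b, 2)  ⇒  FFF.....  {b→[0, 1, 2]}
  3. unlink(b)  ⇒  ........  {}
  4. create(b)  ⇒  F.......  {b→[0]}
  5. unlink(b)  ⇒  ........  {}
  6. create(a)  ⇒  F.......  {a→[0]}
  7. append(a, 3)  ⇒  FFFF....  {a→[0, 1, 2, 3]}
  8. truncate(a, 3)  ⇒  FFF.....  {a→[0, 1, 2]}
  9. create(b)  ⇒  FFFF....  {a→[0, 1, 2]; b→[3]}
  10. append(b, 1)  ⇒  FFFFF...  {a→[0, 1, 2]; b→[3, 4]}
  11. truncate(a, 2)  ⇒  FF.FF...  {a→[0, 1]; b→[3, 4]}

blocks(a) = [0, 1]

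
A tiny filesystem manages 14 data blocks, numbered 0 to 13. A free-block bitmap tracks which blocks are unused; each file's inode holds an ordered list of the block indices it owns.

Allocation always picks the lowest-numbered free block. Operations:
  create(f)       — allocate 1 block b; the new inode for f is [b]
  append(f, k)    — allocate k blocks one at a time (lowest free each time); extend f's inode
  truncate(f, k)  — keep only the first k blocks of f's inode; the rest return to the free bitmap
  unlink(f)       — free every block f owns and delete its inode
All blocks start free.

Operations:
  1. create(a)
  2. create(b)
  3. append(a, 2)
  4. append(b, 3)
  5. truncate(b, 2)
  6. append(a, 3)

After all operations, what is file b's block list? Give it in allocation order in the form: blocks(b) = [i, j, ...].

  1. create(a)  ⇒  F.............  {a→[0]}
  2. create(b)  ⇒  FF............  {a→[0]; b→[1]}
  3. append(a, 2)  ⇒  FFFF..........  {a→[0, 2, 3]; b→[1]}
  4. append(b, 3)  ⇒  FFFFFFF.......  {a→[0, 2, 3]; b→[1, 4, 5, 6]}
  5. truncate(b, 2)  ⇒  FFFFF.........  {a→[0, 2, 3]; b→[1, 4]}
  6. append(a, 3)  ⇒  FFFFFFFF......  {a→[0, 2, 3, 5, 6, 7]; b→[1, 4]}

blocks(b) = [1, 4]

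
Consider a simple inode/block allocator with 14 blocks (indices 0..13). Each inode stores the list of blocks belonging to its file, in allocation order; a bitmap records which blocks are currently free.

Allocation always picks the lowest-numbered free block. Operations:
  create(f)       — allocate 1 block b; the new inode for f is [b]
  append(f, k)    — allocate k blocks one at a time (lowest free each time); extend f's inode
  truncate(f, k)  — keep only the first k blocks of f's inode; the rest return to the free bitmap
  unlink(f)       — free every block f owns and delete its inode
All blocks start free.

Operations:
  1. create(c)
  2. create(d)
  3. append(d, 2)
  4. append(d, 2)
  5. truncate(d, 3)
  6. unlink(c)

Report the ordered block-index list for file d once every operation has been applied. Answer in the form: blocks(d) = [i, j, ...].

after create(c) → c:[0]  free=[F.............]
after create(d) → c:[0], d:[1]  free=[FF............]
after append(d, 2) → c:[0], d:[1, 2, 3]  free=[FFFF..........]
after append(d, 2) → c:[0], d:[1, 2, 3, 4, 5]  free=[FFFFFF........]
after truncate(d, 3) → c:[0], d:[1, 2, 3]  free=[FFFF..........]
after unlink(c) → d:[1, 2, 3]  free=[.FFF..........]

blocks(d) = [1, 2, 3]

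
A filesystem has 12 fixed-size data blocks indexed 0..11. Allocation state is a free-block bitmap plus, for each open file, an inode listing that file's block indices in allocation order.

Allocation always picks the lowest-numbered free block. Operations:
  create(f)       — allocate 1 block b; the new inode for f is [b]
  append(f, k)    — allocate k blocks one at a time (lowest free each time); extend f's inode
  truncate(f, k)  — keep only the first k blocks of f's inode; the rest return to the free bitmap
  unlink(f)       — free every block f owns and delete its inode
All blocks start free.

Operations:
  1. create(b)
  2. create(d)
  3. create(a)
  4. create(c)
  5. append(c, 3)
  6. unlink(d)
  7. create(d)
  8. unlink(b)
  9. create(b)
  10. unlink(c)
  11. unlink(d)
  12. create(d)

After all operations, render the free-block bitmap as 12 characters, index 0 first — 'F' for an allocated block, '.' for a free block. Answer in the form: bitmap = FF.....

create(b): bitmap=F........... | b=[0]
create(d): bitmap=FF.......... | b=[0] d=[1]
create(a): bitmap=FFF......... | a=[2] b=[0] d=[1]
create(c): bitmap=FFFF........ | a=[2] b=[0] c=[3] d=[1]
append(c, 3): bitmap=FFFFFFF..... | a=[2] b=[0] c=[3, 4, 5, 6] d=[1]
unlink(d): bitmap=F.FFFFF..... | a=[2] b=[0] c=[3, 4, 5, 6]
create(d): bitmap=FFFFFFF..... | a=[2] b=[0] c=[3, 4, 5, 6] d=[1]
unlink(b): bitmap=.FFFFFF..... | a=[2] c=[3, 4, 5, 6] d=[1]
create(b): bitmap=FFFFFFF..... | a=[2] b=[0] c=[3, 4, 5, 6] d=[1]
unlink(c): bitmap=FFF......... | a=[2] b=[0] d=[1]
unlink(d): bitmap=F.F......... | a=[2] b=[0]
create(d): bitmap=FFF......... | a=[2] b=[0] d=[1]

bitmap = FFF.........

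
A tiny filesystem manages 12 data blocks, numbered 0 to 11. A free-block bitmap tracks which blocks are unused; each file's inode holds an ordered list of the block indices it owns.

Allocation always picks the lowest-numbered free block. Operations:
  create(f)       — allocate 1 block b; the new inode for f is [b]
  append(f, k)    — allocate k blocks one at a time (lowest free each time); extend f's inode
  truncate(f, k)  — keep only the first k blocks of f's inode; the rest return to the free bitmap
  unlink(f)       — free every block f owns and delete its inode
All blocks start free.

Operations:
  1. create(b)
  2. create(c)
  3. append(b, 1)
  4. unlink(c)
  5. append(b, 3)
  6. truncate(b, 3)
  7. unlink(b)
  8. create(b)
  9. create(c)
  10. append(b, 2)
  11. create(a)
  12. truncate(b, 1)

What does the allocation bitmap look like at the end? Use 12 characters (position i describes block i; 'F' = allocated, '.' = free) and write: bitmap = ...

  1. create(b)  ⇒  F...........  {b→[0]}
  2. create(c)  ⇒  FF..........  {b→[0]; c→[1]}
  3. append(b, 1)  ⇒  FFF.........  {b→[0, 2]; c→[1]}
  4. unlink(c)  ⇒  F.F.........  {b→[0, 2]}
  5. append(b, 3)  ⇒  FFFFF.......  {b→[0, 2, 1, 3, 4]}
  6. truncate(b, 3)  ⇒  FFF.........  {b→[0, 2, 1]}
  7. unlink(b)  ⇒  ............  {}
  8. create(b)  ⇒  F...........  {b→[0]}
  9. create(c)  ⇒  FF..........  {b→[0]; c→[1]}
  10. append(b, 2)  ⇒  FFFF........  {b→[0, 2, 3]; c→[1]}
  11. create(a)  ⇒  FFFFF.......  {a→[4]; b→[0, 2, 3]; c→[1]}
  12. truncate(b, 1)  ⇒  FF..F.......  {a→[4]; b→[0]; c→[1]}

bitmap = FF..F.......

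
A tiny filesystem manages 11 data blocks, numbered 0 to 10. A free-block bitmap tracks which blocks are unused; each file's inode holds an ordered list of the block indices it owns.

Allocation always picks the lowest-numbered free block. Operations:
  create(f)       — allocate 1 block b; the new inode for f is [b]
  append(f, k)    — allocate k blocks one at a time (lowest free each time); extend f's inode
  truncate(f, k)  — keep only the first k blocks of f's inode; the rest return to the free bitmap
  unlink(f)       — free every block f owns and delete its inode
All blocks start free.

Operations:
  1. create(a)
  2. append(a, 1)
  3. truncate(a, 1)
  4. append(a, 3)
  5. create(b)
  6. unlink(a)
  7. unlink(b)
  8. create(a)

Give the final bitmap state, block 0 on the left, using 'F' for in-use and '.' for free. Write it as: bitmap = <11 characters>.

bitmap = F..........

[1] create(a) — a=0 (map F..........)
[2] append(a, 1) — a=0,1 (map FF.........)
[3] truncate(a, 1) — a=0 (map F..........)
[4] append(a, 3) — a=0,1,2,3 (map FFFF.......)
[5] create(b) — a=0,1,2,3 b=4 (map FFFFF......)
[6] unlink(a) — b=4 (map ....F......)
[7] unlink(b) —  (map ...........)
[8] create(a) — a=0 (map F..........)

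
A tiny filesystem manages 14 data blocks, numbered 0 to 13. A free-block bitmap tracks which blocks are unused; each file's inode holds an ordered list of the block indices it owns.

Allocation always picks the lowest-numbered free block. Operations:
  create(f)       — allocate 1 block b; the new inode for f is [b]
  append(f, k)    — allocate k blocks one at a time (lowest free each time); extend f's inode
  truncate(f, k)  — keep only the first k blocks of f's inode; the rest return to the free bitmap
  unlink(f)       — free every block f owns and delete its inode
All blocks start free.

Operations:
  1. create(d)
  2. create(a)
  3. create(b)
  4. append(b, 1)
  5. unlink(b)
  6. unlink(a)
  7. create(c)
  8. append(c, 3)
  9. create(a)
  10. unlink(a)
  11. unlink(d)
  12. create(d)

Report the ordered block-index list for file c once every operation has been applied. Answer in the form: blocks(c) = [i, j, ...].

blocks(c) = [1, 2, 3, 4]

after create(d) → d:[0]  free=[F.............]
after create(a) → a:[1], d:[0]  free=[FF............]
after create(b) → a:[1], b:[2], d:[0]  free=[FFF...........]
after append(b, 1) → a:[1], b:[2, 3], d:[0]  free=[FFFF..........]
after unlink(b) → a:[1], d:[0]  free=[FF............]
after unlink(a) → d:[0]  free=[F.............]
after create(c) → c:[1], d:[0]  free=[FF............]
after append(c, 3) → c:[1, 2, 3, 4], d:[0]  free=[FFFFF.........]
after create(a) → a:[5], c:[1, 2, 3, 4], d:[0]  free=[FFFFFF........]
after unlink(a) → c:[1, 2, 3, 4], d:[0]  free=[FFFFF.........]
after unlink(d) → c:[1, 2, 3, 4]  free=[.FFFF.........]
after create(d) → c:[1, 2, 3, 4], d:[0]  free=[FFFFF.........]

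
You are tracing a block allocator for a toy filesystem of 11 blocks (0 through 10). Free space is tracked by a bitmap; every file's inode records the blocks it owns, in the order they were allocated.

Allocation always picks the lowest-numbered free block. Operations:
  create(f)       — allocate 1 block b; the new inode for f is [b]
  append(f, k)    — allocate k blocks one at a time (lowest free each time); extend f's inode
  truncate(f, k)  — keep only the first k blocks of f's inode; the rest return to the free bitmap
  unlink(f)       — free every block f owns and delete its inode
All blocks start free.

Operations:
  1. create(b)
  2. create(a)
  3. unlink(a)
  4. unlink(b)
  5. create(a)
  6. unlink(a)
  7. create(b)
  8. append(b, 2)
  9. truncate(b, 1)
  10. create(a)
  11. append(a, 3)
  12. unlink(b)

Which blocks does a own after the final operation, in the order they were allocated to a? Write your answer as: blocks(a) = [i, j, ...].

[1] create(b) — b=0 (map F..........)
[2] create(a) — a=1 b=0 (map FF.........)
[3] unlink(a) — b=0 (map F..........)
[4] unlink(b) —  (map ...........)
[5] create(a) — a=0 (map F..........)
[6] unlink(a) —  (map ...........)
[7] create(b) — b=0 (map F..........)
[8] append(b, 2) — b=0,1,2 (map FFF........)
[9] truncate(b, 1) — b=0 (map F..........)
[10] create(a) — a=1 b=0 (map FF.........)
[11] append(a, 3) — a=1,2,3,4 b=0 (map FFFFF......)
[12] unlink(b) — a=1,2,3,4 (map .FFFF......)

blocks(a) = [1, 2, 3, 4]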